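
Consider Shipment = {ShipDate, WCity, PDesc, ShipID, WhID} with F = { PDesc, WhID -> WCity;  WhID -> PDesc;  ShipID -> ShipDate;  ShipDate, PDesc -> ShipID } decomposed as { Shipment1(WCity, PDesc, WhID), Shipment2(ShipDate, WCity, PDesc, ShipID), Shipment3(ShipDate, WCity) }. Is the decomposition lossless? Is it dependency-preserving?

lossy but dependency-preserving

Lossless test (chase): applying each FD to every pair of rows produces no changes in the tableau, so no row becomes fully distinguished — the join is lossy.
Dependency preservation: every FD's attributes lie within a single fragment, so each can be enforced locally — preserved.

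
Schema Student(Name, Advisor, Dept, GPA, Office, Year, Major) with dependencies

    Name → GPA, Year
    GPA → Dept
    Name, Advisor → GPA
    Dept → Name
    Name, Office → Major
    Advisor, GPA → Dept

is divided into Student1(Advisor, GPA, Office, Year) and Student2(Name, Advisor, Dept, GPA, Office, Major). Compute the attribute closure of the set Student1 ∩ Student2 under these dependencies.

Name, Advisor, Dept, GPA, Office, Year, Major

Student1 ∩ Student2 = {Advisor, GPA, Office}.
GPA → Dept applies, adding Dept
Dept → Name applies, adding Name
Name, Office → Major applies, adding Major
Name → GPA, Year applies, adding Year
Closure: {Name, Advisor, Dept, GPA, Office, Year, Major}.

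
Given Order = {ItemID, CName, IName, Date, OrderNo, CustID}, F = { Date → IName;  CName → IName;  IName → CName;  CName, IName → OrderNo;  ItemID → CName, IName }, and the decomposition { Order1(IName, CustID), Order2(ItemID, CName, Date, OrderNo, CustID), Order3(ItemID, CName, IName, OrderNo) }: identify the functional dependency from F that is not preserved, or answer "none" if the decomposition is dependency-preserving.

none

Date → IName: restricted closure across fragments reaches IName.
CName → IName lies within Order3.
IName → CName lies within Order3.
CName, IName → OrderNo lies within Order3.
ItemID → CName, IName lies within Order3.
Every dependency is enforceable on the fragments, so the decomposition is dependency-preserving.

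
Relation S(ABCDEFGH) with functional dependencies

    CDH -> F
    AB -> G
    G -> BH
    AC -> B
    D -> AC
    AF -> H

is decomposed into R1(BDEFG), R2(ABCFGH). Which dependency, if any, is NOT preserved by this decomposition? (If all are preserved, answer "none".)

D -> AC

Check D → AC: no single fragment contains all of {ACD}, and the restricted closure of {D} across the fragments never reaches {AC}.
CDH → F is preserved.
AB → G is preserved.
G → BH is preserved.
AC → B is preserved.
AF → H is preserved.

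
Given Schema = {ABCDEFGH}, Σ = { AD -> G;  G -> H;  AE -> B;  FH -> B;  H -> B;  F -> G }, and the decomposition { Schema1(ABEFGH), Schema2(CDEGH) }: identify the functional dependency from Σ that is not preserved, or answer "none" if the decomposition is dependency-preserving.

AD -> G

Check AD → G: no single fragment contains all of {ADG}, and the restricted closure of {AD} across the fragments never reaches {G}.
G → H is preserved.
AE → B is preserved.
FH → B is preserved.
H → B is preserved.
F → G is preserved.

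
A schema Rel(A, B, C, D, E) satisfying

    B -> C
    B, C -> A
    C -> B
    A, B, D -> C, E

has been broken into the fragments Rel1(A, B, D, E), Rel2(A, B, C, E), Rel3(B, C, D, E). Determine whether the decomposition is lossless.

Chase test. Columns are A, B, C, D, E; row i has aⱼ where attribute j ∈ Reli, else bᵢⱼ.
Initial tableau (one row per fragment):
  row 1: a1 a2 b13 a4 a5
  row 2: a1 a2 a3 b24 a5
  row 3: b31 a2 a3 a4 a5
Rows 1 and 2 agree on B; apply B→C and equate their C entries.
Rows 1 and 3 agree on B, C; apply B, C→A and equate their A entries.
Row 1 is now all distinguished symbols — the join is lossless.

Yes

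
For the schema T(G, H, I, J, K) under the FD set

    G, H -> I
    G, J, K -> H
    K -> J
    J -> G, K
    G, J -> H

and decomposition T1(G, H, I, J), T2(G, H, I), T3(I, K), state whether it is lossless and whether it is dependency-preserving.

Lossless test (chase): applying each FD to every pair of rows produces no changes in the tableau, so no row becomes fully distinguished — the join is lossy.
Dependency preservation: the restricted closure of {K} across the fragments never reaches {J}, so K → J cannot be enforced without a join — not preserved.

lossy and not dependency-preserving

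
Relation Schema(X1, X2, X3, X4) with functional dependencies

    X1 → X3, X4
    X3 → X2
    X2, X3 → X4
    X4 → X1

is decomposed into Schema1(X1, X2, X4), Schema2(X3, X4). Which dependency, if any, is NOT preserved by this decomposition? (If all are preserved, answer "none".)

none

X1 → X3, X4: restricted closure across fragments reaches X3, X4.
X3 → X2: restricted closure across fragments reaches X2.
X2, X3 → X4: restricted closure across fragments reaches X4.
X4 → X1 lies within Schema1.
Every dependency is enforceable on the fragments, so the decomposition is dependency-preserving.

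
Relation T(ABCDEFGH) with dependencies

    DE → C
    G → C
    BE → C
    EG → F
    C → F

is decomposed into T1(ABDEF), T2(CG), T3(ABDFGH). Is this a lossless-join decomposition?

Chase test. Columns are ABCDEFGH; row i has aⱼ where attribute j ∈ Ti, else bᵢⱼ.
Initial tableau (one row per fragment):
  row 1: a1 a2 b13 a4 a5 a6 b17 b18
  row 2: b21 b22 a3 b24 b25 b26 a7 b28
  row 3: a1 a2 b33 a4 b35 a6 a7 a8
Rows 2 and 3 agree on G; apply G→C and equate their C entries.
Rows 2 and 3 agree on C; apply C→F and equate their F entries.
No row becomes fully distinguished — the join is lossy.

No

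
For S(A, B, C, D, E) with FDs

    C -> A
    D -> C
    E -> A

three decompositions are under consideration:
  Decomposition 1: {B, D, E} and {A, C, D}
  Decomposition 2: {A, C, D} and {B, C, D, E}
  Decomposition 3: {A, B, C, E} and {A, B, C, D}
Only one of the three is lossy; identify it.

Decomposition 3

Decomposition 1: common = {D}, closure = {A, C, D} → lossless.
Decomposition 2: common = {C, D}, closure = {A, C, D} → lossless.
Decomposition 3: common = {A, B, C}, closure = {A, B, C} → lossy.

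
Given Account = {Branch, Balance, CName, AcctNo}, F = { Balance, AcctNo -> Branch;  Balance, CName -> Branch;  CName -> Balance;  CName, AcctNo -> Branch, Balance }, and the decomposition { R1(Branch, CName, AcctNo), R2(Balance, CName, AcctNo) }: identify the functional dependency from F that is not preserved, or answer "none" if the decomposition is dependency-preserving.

Check Balance, AcctNo → Branch: no single fragment contains all of {Branch, Balance, AcctNo}, and the restricted closure of {Balance, AcctNo} across the fragments never reaches {Branch}.
Balance, CName → Branch is preserved.
CName → Balance is preserved.
CName, AcctNo → Branch, Balance is preserved.

Balance, AcctNo -> Branch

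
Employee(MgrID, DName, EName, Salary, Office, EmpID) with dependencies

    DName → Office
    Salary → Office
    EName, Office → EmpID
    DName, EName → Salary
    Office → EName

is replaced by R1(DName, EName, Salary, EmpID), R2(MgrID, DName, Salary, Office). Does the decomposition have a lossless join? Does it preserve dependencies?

Lossless test: (DName, Salary)⁺ = {DName, EName, Salary, Office, EmpID}, which contains all of one fragment — lossless.
Dependency preservation: the restricted closure of {EName, Office} across the fragments never reaches {EmpID}, so EName, Office → EmpID cannot be enforced without a join — not preserved.

lossless but not dependency-preserving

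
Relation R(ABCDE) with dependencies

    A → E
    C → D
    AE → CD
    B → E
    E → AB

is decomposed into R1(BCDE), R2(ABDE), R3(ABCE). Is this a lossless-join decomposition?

Yes

Chase test. Columns are ABCDE; row i has aⱼ where attribute j ∈ Ri, else bᵢⱼ.
Initial tableau (one row per fragment):
  row 1: b11 a2 a3 a4 a5
  row 2: a1 a2 b23 a4 a5
  row 3: a1 a2 a3 b34 a5
Rows 1 and 3 agree on C; apply C→D and equate their D entries.
Rows 2 and 3 agree on AE; apply AE→CD and equate their CD entries.
Rows 1 and 2 agree on E; apply E→AB and equate their AB entries.
Row 1 is now all distinguished symbols — the join is lossless.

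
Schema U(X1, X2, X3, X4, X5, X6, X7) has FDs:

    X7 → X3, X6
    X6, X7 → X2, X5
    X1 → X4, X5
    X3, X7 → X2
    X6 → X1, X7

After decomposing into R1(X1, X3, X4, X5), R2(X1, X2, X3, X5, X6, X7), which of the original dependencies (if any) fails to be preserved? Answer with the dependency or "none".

X7 → X3, X6 lies within R2.
X6, X7 → X2, X5 lies within R2.
X1 → X4, X5 lies within R1.
X3, X7 → X2 lies within R2.
X6 → X1, X7 lies within R2.
Every dependency is enforceable on the fragments, so the decomposition is dependency-preserving.

none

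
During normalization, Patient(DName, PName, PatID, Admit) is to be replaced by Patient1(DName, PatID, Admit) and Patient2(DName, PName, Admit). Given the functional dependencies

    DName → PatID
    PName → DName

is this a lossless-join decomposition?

Common attributes: Patient1 ∩ Patient2 = {DName, Admit}.
Closure of {DName, Admit}: DName → PatID applies, adding PatID. So (DName, Admit)⁺ = {DName, PatID, Admit}.
This closure contains every attribute of Patient1, so Patient1 ∩ Patient2 → Patient1. The join is lossless.

Yes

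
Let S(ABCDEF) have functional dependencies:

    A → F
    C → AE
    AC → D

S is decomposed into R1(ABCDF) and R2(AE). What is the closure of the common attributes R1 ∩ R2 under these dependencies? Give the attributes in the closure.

AF

R1 ∩ R2 = {A}.
A → F applies, adding F
Closure: {AF}.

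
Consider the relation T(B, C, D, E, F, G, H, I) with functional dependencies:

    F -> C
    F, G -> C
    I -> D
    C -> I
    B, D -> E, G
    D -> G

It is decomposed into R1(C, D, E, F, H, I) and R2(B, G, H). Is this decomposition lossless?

No

Common attributes: R1 ∩ R2 = {H}.
No dependency enlarges {H}, so (H)⁺ = {H}.
The closure contains neither all of R1 = {C, D, E, F, H, I} nor all of R2 = {B, G, H}, so the common attributes are not a superkey of either fragment. The join is lossy.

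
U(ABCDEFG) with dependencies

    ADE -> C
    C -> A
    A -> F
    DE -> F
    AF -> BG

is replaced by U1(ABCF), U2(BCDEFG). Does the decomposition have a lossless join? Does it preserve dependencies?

lossless but not dependency-preserving

Lossless test: (BCF)⁺ = {ABCFG}, which contains all of one fragment — lossless.
Dependency preservation: the restricted closure of {ADE} across the fragments never reaches {C}, so ADE → C cannot be enforced without a join — not preserved.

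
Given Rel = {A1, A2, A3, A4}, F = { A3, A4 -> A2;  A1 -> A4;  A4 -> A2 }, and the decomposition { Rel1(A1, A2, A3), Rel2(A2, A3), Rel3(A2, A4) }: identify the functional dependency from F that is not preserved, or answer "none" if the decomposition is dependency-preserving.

Check A1 → A4: no single fragment contains all of {A1, A4}, and the restricted closure of {A1} across the fragments never reaches {A4}.
A3, A4 → A2 is preserved.
A4 → A2 is preserved.

A1 -> A4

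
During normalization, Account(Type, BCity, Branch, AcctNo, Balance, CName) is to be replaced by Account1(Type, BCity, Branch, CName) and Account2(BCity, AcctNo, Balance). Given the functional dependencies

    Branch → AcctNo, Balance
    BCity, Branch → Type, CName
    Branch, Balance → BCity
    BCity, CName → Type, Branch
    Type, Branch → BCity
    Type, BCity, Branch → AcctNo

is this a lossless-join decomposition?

Common attributes: Account1 ∩ Account2 = {BCity}.
No dependency enlarges {BCity}, so (BCity)⁺ = {BCity}.
The closure contains neither all of Account1 = {Type, BCity, Branch, CName} nor all of Account2 = {BCity, AcctNo, Balance}, so the common attributes are not a superkey of either fragment. The join is lossy.

No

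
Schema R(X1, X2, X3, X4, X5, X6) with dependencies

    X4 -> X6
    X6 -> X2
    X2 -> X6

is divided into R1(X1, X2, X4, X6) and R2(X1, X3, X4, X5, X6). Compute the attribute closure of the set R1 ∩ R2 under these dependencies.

R1 ∩ R2 = {X1, X4, X6}.
X6 → X2 applies, adding X2
Closure: {X1, X2, X4, X6}.

X1, X2, X4, X6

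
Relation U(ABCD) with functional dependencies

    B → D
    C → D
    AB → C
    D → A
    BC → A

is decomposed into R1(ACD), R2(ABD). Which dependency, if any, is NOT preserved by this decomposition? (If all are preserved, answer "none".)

Check AB → C: no single fragment contains all of {ABC}, and the restricted closure of {AB} across the fragments never reaches {C}.
B → D is preserved.
C → D is preserved.
D → A is preserved.
BC → A is preserved.

AB → C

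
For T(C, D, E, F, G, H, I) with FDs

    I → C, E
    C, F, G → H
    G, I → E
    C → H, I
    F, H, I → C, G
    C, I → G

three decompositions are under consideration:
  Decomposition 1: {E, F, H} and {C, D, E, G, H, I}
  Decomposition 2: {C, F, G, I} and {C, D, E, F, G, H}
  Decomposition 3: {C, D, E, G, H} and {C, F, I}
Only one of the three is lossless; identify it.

Decomposition 2

Decomposition 1: common = {E, H}, closure = {E, H} → lossy.
Decomposition 2: common = {C, F, G}, closure = {C, E, F, G, H, I} → lossless.
Decomposition 3: common = {C}, closure = {C, E, G, H, I} → lossy.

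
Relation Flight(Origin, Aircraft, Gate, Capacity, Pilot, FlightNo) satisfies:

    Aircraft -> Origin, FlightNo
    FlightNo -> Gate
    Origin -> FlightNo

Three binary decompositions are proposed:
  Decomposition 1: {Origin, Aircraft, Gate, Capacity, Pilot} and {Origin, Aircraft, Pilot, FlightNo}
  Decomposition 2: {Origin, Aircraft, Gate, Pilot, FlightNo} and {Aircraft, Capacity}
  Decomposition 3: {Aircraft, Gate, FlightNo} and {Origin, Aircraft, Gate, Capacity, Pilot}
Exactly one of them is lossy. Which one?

Decomposition 2

Decomposition 1: common = {Origin, Aircraft, Pilot}, closure = {Origin, Aircraft, Gate, Pilot, FlightNo} → lossless.
Decomposition 2: common = {Aircraft}, closure = {Origin, Aircraft, Gate, FlightNo} → lossy.
Decomposition 3: common = {Aircraft, Gate}, closure = {Origin, Aircraft, Gate, FlightNo} → lossless.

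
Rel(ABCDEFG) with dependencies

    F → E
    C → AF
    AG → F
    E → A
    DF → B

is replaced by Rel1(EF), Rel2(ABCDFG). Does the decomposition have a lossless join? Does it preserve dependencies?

Lossless test: (F)⁺ = {AEF}, which contains all of one fragment — lossless.
Dependency preservation: the restricted closure of {E} across the fragments never reaches {A}, so E → A cannot be enforced without a join — not preserved.

lossless but not dependency-preserving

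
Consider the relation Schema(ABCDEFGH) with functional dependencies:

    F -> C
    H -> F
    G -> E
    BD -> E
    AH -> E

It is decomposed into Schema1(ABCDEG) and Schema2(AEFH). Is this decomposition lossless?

No

Common attributes: Schema1 ∩ Schema2 = {AE}.
No dependency enlarges {AE}, so (AE)⁺ = {AE}.
The closure contains neither all of Schema1 = {ABCDEG} nor all of Schema2 = {AEFH}, so the common attributes are not a superkey of either fragment. The join is lossy.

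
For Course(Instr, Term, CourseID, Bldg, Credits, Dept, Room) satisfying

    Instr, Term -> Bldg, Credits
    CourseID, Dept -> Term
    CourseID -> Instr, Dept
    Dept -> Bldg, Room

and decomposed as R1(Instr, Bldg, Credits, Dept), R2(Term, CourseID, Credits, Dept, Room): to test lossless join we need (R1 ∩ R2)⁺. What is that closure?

R1 ∩ R2 = {Credits, Dept}.
Dept → Bldg, Room applies, adding Bldg, Room
Closure: {Bldg, Credits, Dept, Room}.

Bldg, Credits, Dept, Room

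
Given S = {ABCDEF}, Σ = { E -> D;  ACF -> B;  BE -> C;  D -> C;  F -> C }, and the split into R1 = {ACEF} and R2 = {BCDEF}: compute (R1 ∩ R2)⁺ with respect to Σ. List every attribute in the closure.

CDEF

R1 ∩ R2 = {CEF}.
E → D applies, adding D
Closure: {CDEF}.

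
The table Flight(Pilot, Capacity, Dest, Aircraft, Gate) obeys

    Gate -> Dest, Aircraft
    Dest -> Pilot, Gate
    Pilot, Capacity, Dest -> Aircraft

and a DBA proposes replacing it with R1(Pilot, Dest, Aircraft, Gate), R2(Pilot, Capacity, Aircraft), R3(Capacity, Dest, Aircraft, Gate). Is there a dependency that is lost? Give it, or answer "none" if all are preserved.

none

Gate → Dest, Aircraft lies within R1.
Dest → Pilot, Gate lies within R1.
Pilot, Capacity, Dest → Aircraft: restricted closure across fragments reaches Aircraft.
Every dependency is enforceable on the fragments, so the decomposition is dependency-preserving.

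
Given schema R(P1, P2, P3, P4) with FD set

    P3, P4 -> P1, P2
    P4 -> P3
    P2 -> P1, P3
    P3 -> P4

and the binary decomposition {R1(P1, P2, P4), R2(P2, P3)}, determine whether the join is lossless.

Yes

Common attributes: R1 ∩ R2 = {P2}.
Closure of {P2}: P2 → P1, P3 applies, adding P1, P3; P3 → P4 applies, adding P4. So (P2)⁺ = {P1, P2, P3, P4}.
This closure contains every attribute of R1, so R1 ∩ R2 → R1. The join is lossless.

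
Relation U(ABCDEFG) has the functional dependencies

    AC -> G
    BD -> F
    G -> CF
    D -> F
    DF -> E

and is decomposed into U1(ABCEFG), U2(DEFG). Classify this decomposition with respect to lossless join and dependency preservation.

Lossless test: (EFG)⁺ = {CEFG}, which is a superkey of neither fragment — lossy.
Dependency preservation: BD → F is not contained in any single fragment, but the restricted closure of its left-hand side across the fragments still reaches the right-hand side; the remaining FDs each lie inside some fragment. All dependencies are preserved.

lossy but dependency-preserving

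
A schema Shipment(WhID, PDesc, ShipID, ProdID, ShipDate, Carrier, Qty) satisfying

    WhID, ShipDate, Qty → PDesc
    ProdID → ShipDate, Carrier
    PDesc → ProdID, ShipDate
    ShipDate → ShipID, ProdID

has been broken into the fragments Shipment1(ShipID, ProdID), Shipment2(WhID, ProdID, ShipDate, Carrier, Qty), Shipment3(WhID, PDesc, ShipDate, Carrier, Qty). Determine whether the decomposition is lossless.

Chase test. Columns are WhID, PDesc, ShipID, ProdID, ShipDate, Carrier, Qty; row i has aⱼ where attribute j ∈ Shipmenti, else bᵢⱼ.
Initial tableau (one row per fragment):
  row 1: b11 b12 a3 a4 b15 b16 b17
  row 2: a1 b22 b23 a4 a5 a6 a7
  row 3: a1 a2 b33 b34 a5 a6 a7
Rows 2 and 3 agree on WhID, ShipDate, Qty; apply WhID, ShipDate, Qty→PDesc and equate their PDesc entries.
Rows 1 and 2 agree on ProdID; apply ProdID→ShipDate, Carrier and equate their ShipDate, Carrier entries.
Rows 2 and 3 agree on PDesc; apply PDesc→ProdID, ShipDate and equate their ProdID, ShipDate entries.
Rows 1 and 2 agree on ShipDate; apply ShipDate→ShipID, ProdID and equate their ShipID, ProdID entries.
Rows 1 and 3 agree on ShipDate; apply ShipDate→ShipID, ProdID and equate their ShipID, ProdID entries.
Row 2 is now all distinguished symbols — the join is lossless.

Yes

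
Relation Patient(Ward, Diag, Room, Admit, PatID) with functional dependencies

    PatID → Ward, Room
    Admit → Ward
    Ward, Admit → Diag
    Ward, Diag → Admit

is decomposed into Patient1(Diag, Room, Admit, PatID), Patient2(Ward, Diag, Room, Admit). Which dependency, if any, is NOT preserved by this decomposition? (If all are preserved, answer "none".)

Check PatID → Ward, Room: no single fragment contains all of {Ward, Room, PatID}, and the restricted closure of {PatID} across the fragments never reaches {Ward, Room}.
Admit → Ward is preserved.
Ward, Admit → Diag is preserved.
Ward, Diag → Admit is preserved.

PatID → Ward, Room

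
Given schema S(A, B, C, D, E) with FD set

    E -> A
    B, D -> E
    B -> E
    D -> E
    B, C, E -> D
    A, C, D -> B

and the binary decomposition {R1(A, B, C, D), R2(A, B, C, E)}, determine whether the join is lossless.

Yes

Common attributes: R1 ∩ R2 = {A, B, C}.
Closure of {A, B, C}: B → E applies, adding E; B, C, E → D applies, adding D. So (A, B, C)⁺ = {A, B, C, D, E}.
This closure contains every attribute of R1, so R1 ∩ R2 → R1. The join is lossless.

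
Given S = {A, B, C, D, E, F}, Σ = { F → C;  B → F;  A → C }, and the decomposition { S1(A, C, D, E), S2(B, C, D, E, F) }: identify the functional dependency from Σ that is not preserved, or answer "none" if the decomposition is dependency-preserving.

none

F → C lies within S2.
B → F lies within S2.
A → C lies within S1.
Every dependency is enforceable on the fragments, so the decomposition is dependency-preserving.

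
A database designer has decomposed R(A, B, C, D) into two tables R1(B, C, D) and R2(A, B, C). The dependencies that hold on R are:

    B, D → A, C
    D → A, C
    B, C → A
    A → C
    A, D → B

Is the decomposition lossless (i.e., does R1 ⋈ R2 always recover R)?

Yes

Common attributes: R1 ∩ R2 = {B, C}.
Closure of {B, C}: B, C → A applies, adding A. So (B, C)⁺ = {A, B, C}.
This closure contains every attribute of R2, so R1 ∩ R2 → R2. The join is lossless.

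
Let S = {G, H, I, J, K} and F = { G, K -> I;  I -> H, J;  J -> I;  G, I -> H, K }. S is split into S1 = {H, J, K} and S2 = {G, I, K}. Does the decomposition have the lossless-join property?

Common attributes: S1 ∩ S2 = {K}.
No dependency enlarges {K}, so (K)⁺ = {K}.
The closure contains neither all of S1 = {H, J, K} nor all of S2 = {G, I, K}, so the common attributes are not a superkey of either fragment. The join is lossy.

No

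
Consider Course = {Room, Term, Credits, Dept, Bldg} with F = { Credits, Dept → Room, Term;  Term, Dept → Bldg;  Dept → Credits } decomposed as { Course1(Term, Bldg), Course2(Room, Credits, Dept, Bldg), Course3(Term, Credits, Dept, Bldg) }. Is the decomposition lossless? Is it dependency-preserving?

lossless and dependency-preserving

Lossless test (chase): Rows 2 and 3 agree on Credits, Dept; apply Credits, Dept→Room, Term and equate their Room, Term entries. Row 2 is now all distinguished symbols — the join is lossless.
Dependency preservation: Credits, Dept → Room, Term is not contained in any single fragment, but the restricted closure of its left-hand side across the fragments still reaches the right-hand side; the remaining FDs each lie inside some fragment. All dependencies are preserved.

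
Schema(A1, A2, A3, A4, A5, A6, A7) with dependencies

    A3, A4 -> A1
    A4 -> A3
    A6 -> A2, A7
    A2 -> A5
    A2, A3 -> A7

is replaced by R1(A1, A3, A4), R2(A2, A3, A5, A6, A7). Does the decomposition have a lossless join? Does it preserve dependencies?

lossy but dependency-preserving

Lossless test: (A3)⁺ = {A3}, which is a superkey of neither fragment — lossy.
Dependency preservation: every FD's attributes lie within a single fragment, so each can be enforced locally — preserved.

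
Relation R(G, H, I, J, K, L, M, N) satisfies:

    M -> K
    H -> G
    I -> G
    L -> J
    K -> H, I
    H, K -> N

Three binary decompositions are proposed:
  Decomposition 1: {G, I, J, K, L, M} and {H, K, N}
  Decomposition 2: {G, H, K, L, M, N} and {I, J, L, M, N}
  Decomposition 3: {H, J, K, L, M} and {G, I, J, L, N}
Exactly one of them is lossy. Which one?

Decomposition 3

Decomposition 1: common = {K}, closure = {G, H, I, K, N} → lossless.
Decomposition 2: common = {L, M, N}, closure = {G, H, I, J, K, L, M, N} → lossless.
Decomposition 3: common = {J, L}, closure = {J, L} → lossy.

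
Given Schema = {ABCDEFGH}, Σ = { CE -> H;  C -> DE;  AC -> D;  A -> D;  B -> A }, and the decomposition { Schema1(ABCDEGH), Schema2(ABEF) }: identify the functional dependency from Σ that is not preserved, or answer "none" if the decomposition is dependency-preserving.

CE → H lies within Schema1.
C → DE lies within Schema1.
AC → D lies within Schema1.
A → D lies within Schema1.
B → A lies within Schema1.
Every dependency is enforceable on the fragments, so the decomposition is dependency-preserving.

none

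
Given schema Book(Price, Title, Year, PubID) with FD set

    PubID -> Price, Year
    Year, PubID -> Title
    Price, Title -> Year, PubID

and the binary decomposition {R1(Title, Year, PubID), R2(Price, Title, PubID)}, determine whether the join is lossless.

Common attributes: R1 ∩ R2 = {Title, PubID}.
Closure of {Title, PubID}: PubID → Price, Year applies, adding Price, Year. So (Title, PubID)⁺ = {Price, Title, Year, PubID}.
This closure contains every attribute of R1, so R1 ∩ R2 → R1. The join is lossless.

Yes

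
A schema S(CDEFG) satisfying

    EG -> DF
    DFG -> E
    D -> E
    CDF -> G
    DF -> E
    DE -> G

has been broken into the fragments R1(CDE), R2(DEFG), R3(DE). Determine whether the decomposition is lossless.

Yes

Chase test. Columns are CDEFG; row i has aⱼ where attribute j ∈ Ri, else bᵢⱼ.
Initial tableau (one row per fragment):
  row 1: a1 a2 a3 b14 b15
  row 2: b21 a2 a3 a4 a5
  row 3: b31 a2 a3 b34 b35
Rows 1 and 2 agree on DE; apply DE→G and equate their G entries.
Rows 1 and 3 agree on DE; apply DE→G and equate their G entries.
Rows 1 and 2 agree on EG; apply EG→DF and equate their DF entries.
Rows 1 and 3 agree on EG; apply EG→DF and equate their DF entries.
Row 1 is now all distinguished symbols — the join is lossless.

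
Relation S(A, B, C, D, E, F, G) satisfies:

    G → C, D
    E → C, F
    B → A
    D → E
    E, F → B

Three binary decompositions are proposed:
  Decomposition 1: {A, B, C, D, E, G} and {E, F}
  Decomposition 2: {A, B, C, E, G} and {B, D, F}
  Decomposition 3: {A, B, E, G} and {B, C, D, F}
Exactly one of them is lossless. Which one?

Decomposition 1: common = {E}, closure = {A, B, C, E, F} → lossless.
Decomposition 2: common = {B}, closure = {A, B} → lossy.
Decomposition 3: common = {B}, closure = {A, B} → lossy.

Decomposition 1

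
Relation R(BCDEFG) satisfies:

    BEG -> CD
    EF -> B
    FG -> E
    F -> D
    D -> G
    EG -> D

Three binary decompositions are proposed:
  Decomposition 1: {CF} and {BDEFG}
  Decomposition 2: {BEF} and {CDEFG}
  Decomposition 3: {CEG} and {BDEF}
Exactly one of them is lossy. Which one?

Decomposition 1: common = {F}, closure = {BCDEFG} → lossless.
Decomposition 2: common = {EF}, closure = {BCDEFG} → lossless.
Decomposition 3: common = {E}, closure = {E} → lossy.

Decomposition 3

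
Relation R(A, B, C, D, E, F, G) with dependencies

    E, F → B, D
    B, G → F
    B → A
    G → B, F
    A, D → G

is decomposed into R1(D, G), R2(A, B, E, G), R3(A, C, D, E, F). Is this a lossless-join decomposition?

Yes

Chase test. Columns are A, B, C, D, E, F, G; row i has aⱼ where attribute j ∈ Ri, else bᵢⱼ.
Initial tableau (one row per fragment):
  row 1: b11 b12 b13 a4 b15 b16 a7
  row 2: a1 a2 b23 b24 a5 b26 a7
  row 3: a1 b32 a3 a4 a5 a6 b37
Rows 1 and 2 agree on G; apply G→B, F and equate their B, F entries.
Rows 1 and 2 agree on B; apply B→A and equate their A entries.
Rows 1 and 3 agree on A, D; apply A, D→G and equate their G entries.
Rows 1 and 3 agree on G; apply G→B, F and equate their B, F entries.
Rows 2 and 3 agree on E, F; apply E, F→B, D and equate their B, D entries.
Row 3 is now all distinguished symbols — the join is lossless.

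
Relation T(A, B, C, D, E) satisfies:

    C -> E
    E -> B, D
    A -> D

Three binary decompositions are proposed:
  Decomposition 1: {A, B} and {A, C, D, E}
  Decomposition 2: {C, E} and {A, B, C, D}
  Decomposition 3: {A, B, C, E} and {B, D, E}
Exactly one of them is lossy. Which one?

Decomposition 1: common = {A}, closure = {A, D} → lossy.
Decomposition 2: common = {C}, closure = {B, C, D, E} → lossless.
Decomposition 3: common = {B, E}, closure = {B, D, E} → lossless.

Decomposition 1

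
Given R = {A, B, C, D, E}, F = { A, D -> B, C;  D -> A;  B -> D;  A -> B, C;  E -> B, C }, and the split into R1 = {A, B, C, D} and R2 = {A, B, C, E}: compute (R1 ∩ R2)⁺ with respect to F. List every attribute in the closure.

R1 ∩ R2 = {A, B, C}.
B → D applies, adding D
Closure: {A, B, C, D}.

A, B, C, D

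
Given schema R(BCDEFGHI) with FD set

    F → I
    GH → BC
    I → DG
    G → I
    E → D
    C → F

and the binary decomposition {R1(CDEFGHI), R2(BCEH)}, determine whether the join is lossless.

Yes

Common attributes: R1 ∩ R2 = {CEH}.
Closure of {CEH}: E → D applies, adding D; C → F applies, adding F; F → I applies, adding I; I → DG applies, adding G; GH → BC applies, adding B. So (CEH)⁺ = {BCDEFGHI}.
This closure contains every attribute of R1, so R1 ∩ R2 → R1. The join is lossless.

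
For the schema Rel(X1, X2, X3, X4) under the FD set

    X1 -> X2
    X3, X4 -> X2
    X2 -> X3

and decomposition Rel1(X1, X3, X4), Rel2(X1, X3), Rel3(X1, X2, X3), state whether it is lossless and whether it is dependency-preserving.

Lossless test (chase): Rows 1 and 2 agree on X1; apply X1→X2 and equate their X2 entries. Rows 1 and 3 agree on X1; apply X1→X2 and equate their X2 entries. Row 1 is now all distinguished symbols — the join is lossless.
Dependency preservation: the restricted closure of {X3, X4} across the fragments never reaches {X2}, so X3, X4 → X2 cannot be enforced without a join — not preserved.

lossless but not dependency-preserving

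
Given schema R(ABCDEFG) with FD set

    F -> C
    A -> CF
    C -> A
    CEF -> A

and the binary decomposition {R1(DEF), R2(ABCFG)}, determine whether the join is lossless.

No

Common attributes: R1 ∩ R2 = {F}.
Closure of {F}: F → C applies, adding C; C → A applies, adding A. So (F)⁺ = {ACF}.
The closure contains neither all of R1 = {DEF} nor all of R2 = {ABCFG}, so the common attributes are not a superkey of either fragment. The join is lossy.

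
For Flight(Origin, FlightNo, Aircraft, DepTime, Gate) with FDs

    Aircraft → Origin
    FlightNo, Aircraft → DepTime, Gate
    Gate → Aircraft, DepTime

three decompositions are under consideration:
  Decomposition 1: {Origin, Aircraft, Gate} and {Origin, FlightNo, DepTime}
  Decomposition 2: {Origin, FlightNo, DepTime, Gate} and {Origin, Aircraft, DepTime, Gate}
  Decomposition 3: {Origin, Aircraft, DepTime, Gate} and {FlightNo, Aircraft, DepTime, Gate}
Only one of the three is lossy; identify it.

Decomposition 1

Decomposition 1: common = {Origin}, closure = {Origin} → lossy.
Decomposition 2: common = {Origin, DepTime, Gate}, closure = {Origin, Aircraft, DepTime, Gate} → lossless.
Decomposition 3: common = {Aircraft, DepTime, Gate}, closure = {Origin, Aircraft, DepTime, Gate} → lossless.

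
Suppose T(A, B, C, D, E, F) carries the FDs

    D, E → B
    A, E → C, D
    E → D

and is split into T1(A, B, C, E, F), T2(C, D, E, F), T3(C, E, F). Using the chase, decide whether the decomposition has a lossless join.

Chase test. Columns are A, B, C, D, E, F; row i has aⱼ where attribute j ∈ Ti, else bᵢⱼ.
Initial tableau (one row per fragment):
  row 1: a1 a2 a3 b14 a5 a6
  row 2: b21 b22 a3 a4 a5 a6
  row 3: b31 b32 a3 b34 a5 a6
Rows 1 and 2 agree on E; apply E→D and equate their D entries.
Rows 1 and 3 agree on E; apply E→D and equate their D entries.
Rows 1 and 2 agree on D, E; apply D, E→B and equate their B entries.
Rows 1 and 3 agree on D, E; apply D, E→B and equate their B entries.
Row 1 is now all distinguished symbols — the join is lossless.

Yes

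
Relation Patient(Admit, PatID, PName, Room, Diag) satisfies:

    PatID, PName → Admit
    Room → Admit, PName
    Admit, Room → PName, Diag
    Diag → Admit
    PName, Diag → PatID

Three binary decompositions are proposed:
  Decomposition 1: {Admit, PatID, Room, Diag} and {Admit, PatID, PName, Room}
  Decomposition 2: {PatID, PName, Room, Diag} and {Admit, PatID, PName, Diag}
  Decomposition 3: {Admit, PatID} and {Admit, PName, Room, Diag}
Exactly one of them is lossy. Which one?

Decomposition 3

Decomposition 1: common = {Admit, PatID, Room}, closure = {Admit, PatID, PName, Room, Diag} → lossless.
Decomposition 2: common = {PatID, PName, Diag}, closure = {Admit, PatID, PName, Diag} → lossless.
Decomposition 3: common = {Admit}, closure = {Admit} → lossy.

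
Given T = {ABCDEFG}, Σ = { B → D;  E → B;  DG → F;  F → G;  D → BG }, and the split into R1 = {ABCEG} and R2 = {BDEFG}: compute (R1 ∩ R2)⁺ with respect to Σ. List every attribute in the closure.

BDEFG

R1 ∩ R2 = {BEG}.
B → D applies, adding D
DG → F applies, adding F
Closure: {BDEFG}.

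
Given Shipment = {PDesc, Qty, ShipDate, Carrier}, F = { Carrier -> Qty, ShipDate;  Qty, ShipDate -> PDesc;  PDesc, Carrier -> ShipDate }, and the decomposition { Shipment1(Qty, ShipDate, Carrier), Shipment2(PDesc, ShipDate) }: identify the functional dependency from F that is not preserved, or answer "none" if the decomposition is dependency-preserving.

Qty, ShipDate -> PDesc

Check Qty, ShipDate → PDesc: no single fragment contains all of {PDesc, Qty, ShipDate}, and the restricted closure of {Qty, ShipDate} across the fragments never reaches {PDesc}.
Carrier → Qty, ShipDate is preserved.
PDesc, Carrier → ShipDate is preserved.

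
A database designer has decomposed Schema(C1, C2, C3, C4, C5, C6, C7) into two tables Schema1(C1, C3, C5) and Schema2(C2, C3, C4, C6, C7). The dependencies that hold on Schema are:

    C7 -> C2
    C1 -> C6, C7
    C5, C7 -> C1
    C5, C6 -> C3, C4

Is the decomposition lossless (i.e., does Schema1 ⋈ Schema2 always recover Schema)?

No

Common attributes: Schema1 ∩ Schema2 = {C3}.
No dependency enlarges {C3}, so (C3)⁺ = {C3}.
The closure contains neither all of Schema1 = {C1, C3, C5} nor all of Schema2 = {C2, C3, C4, C6, C7}, so the common attributes are not a superkey of either fragment. The join is lossy.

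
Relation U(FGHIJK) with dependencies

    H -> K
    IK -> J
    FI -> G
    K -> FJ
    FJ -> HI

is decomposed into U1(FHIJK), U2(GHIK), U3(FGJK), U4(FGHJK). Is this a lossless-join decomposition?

Chase test. Columns are FGHIJK; row i has aⱼ where attribute j ∈ Ui, else bᵢⱼ.
Initial tableau (one row per fragment):
  row 1: a1 b12 a3 a4 a5 a6
  row 2: b21 a2 a3 a4 b25 a6
  row 3: a1 a2 b33 b34 a5 a6
  row 4: a1 a2 a3 b44 a5 a6
Rows 1 and 2 agree on IK; apply IK→J and equate their J entries.
Rows 1 and 2 agree on K; apply K→FJ and equate their FJ entries.
Rows 1 and 3 agree on FJ; apply FJ→HI and equate their HI entries.
Rows 1 and 4 agree on FJ; apply FJ→HI and equate their HI entries.
Rows 1 and 2 agree on FI; apply FI→G and equate their G entries.
Row 1 is now all distinguished symbols — the join is lossless.

Yes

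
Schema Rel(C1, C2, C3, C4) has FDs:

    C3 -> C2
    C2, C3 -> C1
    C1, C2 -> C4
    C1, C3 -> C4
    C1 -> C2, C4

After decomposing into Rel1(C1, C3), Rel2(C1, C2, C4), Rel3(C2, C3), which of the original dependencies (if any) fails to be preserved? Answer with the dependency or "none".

C3 → C2 lies within Rel3.
C2, C3 → C1: restricted closure across fragments reaches C1.
C1, C2 → C4 lies within Rel2.
C1, C3 → C4: restricted closure across fragments reaches C4.
C1 → C2, C4 lies within Rel2.
Every dependency is enforceable on the fragments, so the decomposition is dependency-preserving.

none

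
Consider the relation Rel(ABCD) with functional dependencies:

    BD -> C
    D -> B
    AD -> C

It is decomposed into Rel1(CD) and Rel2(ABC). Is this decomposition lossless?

Common attributes: Rel1 ∩ Rel2 = {C}.
No dependency enlarges {C}, so (C)⁺ = {C}.
The closure contains neither all of Rel1 = {CD} nor all of Rel2 = {ABC}, so the common attributes are not a superkey of either fragment. The join is lossy.

No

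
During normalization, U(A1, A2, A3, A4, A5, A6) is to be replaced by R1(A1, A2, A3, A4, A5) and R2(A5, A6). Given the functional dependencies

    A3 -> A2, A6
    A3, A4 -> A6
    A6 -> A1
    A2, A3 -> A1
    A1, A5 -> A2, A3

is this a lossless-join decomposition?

Common attributes: R1 ∩ R2 = {A5}.
No dependency enlarges {A5}, so (A5)⁺ = {A5}.
The closure contains neither all of R1 = {A1, A2, A3, A4, A5} nor all of R2 = {A5, A6}, so the common attributes are not a superkey of either fragment. The join is lossy.

No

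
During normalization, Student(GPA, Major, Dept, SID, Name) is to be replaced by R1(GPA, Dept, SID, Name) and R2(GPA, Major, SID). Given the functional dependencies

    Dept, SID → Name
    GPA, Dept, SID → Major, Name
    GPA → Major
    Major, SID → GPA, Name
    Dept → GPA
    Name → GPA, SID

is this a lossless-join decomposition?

Common attributes: R1 ∩ R2 = {GPA, SID}.
Closure of {GPA, SID}: GPA → Major applies, adding Major; Major, SID → GPA, Name applies, adding Name. So (GPA, SID)⁺ = {GPA, Major, SID, Name}.
This closure contains every attribute of R2, so R1 ∩ R2 → R2. The join is lossless.

Yes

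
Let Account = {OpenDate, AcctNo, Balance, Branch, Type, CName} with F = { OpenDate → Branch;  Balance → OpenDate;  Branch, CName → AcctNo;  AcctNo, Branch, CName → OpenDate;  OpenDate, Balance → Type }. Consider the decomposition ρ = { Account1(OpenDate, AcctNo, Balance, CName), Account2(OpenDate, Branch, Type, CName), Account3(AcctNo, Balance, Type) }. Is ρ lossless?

Yes

Chase test. Columns are OpenDate, AcctNo, Balance, Branch, Type, CName; row i has aⱼ where attribute j ∈ Accounti, else bᵢⱼ.
Initial tableau (one row per fragment):
  row 1: a1 a2 a3 b14 b15 a6
  row 2: a1 b22 b23 a4 a5 a6
  row 3: b31 a2 a3 b34 a5 b36
Rows 1 and 2 agree on OpenDate; apply OpenDate→Branch and equate their Branch entries.
Rows 1 and 3 agree on Balance; apply Balance→OpenDate and equate their OpenDate entries.
Rows 1 and 2 agree on Branch, CName; apply Branch, CName→AcctNo and equate their AcctNo entries.
Rows 1 and 3 agree on OpenDate, Balance; apply OpenDate, Balance→Type and equate their Type entries.
Rows 1 and 3 agree on OpenDate; apply OpenDate→Branch and equate their Branch entries.
Row 1 is now all distinguished symbols — the join is lossless.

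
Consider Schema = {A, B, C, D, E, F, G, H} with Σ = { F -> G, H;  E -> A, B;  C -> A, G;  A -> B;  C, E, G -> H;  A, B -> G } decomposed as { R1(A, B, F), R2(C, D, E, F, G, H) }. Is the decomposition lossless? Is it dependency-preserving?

lossy and not dependency-preserving

Lossless test: (F)⁺ = {F, G, H}, which is a superkey of neither fragment — lossy.
Dependency preservation: the restricted closure of {E} across the fragments never reaches {A, B}, so E → A, B cannot be enforced without a join — not preserved.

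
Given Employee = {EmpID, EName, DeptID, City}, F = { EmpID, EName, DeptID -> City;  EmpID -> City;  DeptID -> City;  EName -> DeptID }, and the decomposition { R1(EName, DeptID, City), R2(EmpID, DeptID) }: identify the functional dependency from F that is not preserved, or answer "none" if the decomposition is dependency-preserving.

Check EmpID → City: no single fragment contains all of {EmpID, City}, and the restricted closure of {EmpID} across the fragments never reaches {City}.
EmpID, EName, DeptID → City is preserved.
DeptID → City is preserved.
EName → DeptID is preserved.

EmpID -> City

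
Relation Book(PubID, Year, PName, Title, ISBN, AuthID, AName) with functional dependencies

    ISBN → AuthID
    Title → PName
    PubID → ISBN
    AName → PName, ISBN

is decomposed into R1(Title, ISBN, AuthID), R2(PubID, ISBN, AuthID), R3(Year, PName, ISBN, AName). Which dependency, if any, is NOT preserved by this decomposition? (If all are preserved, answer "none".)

Check Title → PName: no single fragment contains all of {PName, Title}, and the restricted closure of {Title} across the fragments never reaches {PName}.
ISBN → AuthID is preserved.
PubID → ISBN is preserved.
AName → PName, ISBN is preserved.

Title → PName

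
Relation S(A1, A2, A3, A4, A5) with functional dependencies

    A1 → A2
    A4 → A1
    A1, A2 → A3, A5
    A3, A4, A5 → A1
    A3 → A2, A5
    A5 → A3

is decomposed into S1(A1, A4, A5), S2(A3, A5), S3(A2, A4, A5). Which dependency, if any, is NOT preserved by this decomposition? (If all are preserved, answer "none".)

none

A1 → A2: restricted closure across fragments reaches A2.
A4 → A1 lies within S1.
A1, A2 → A3, A5: restricted closure across fragments reaches A3, A5.
A3, A4, A5 → A1: restricted closure across fragments reaches A1.
A3 → A2, A5: restricted closure across fragments reaches A2, A5.
A5 → A3 lies within S2.
Every dependency is enforceable on the fragments, so the decomposition is dependency-preserving.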